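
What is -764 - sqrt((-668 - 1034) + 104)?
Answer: -764 - I*sqrt(1598) ≈ -764.0 - 39.975*I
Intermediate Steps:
-764 - sqrt((-668 - 1034) + 104) = -764 - sqrt(-1702 + 104) = -764 - sqrt(-1598) = -764 - I*sqrt(1598)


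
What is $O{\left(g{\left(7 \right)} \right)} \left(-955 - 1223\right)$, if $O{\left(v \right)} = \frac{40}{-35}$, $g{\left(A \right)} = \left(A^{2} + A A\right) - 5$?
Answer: $\frac{17424}{7} \approx 2489.1$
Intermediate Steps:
$g{\left(A \right)} = -5 + 2 A^{2}$ ($g{\left(A \right)} = \left(A^{2} + A^{2}\right) - 5 = 2 A^{2} - 5 = -5 + 2 A^{2}$)
$O{\left(v \right)} = - \frac{8}{7}$ ($O{\left(v \right)} = 40 \left(- \frac{1}{35}\right) = - \frac{8}{7}$)
$O{\left(g{\left(7 \right)} \right)} \left(-955 - 1223\right) = - \frac{8 \left(-955 - 1223\right)}{7} = \left(- \frac{8}{7}\right) \left(-2178\right) = \frac{17424}{7}$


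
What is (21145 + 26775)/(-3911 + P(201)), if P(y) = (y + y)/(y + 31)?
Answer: -1111744/90695 ≈ -12.258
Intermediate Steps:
P(y) = 2*y/(31 + y) (P(y) = (2*y)/(31 + y) = 2*y/(31 + y))
(21145 + 26775)/(-3911 + P(201)) = (21145 + 26775)/(-3911 + 2*201/(31 + 201)) = 47920/(-3911 + 2*201/232) = 47920/(-3911 + 2*201*(1/232)) = 47920/(-3911 + 201/116) = 47920/(-453475/116) = 47920*(-116/453475) = -1111744/90695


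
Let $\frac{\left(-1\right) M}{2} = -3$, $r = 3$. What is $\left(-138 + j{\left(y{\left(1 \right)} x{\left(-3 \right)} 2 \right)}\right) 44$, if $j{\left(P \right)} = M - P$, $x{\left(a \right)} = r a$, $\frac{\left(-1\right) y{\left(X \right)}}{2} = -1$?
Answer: $-4224$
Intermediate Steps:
$y{\left(X \right)} = 2$ ($y{\left(X \right)} = \left(-2\right) \left(-1\right) = 2$)
$M = 6$ ($M = \left(-2\right) \left(-3\right) = 6$)
$x{\left(a \right)} = 3 a$
$j{\left(P \right)} = 6 - P$
$\left(-138 + j{\left(y{\left(1 \right)} x{\left(-3 \right)} 2 \right)}\right) 44 = \left(-138 - \left(-6 + 2 \cdot 3 \left(-3\right) 2\right)\right) 44 = \left(-138 - \left(-6 + 2 \left(-9\right) 2\right)\right) 44 = \left(-138 - \left(-6 - 36\right)\right) 44 = \left(-138 + \left(6 - -36\right)\right) 44 = \left(-138 + \left(6 + 36\right)\right) 44 = \left(-138 + 42\right) 44 = \left(-96\right) 44 = -4224$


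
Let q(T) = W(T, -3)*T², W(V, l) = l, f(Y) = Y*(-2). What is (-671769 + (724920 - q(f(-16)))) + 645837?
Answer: 702060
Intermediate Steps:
f(Y) = -2*Y
q(T) = -3*T²
(-671769 + (724920 - q(f(-16)))) + 645837 = (-671769 + (724920 - (-3)*(-2*(-16))²)) + 645837 = (-671769 + (724920 - (-3)*32²)) + 645837 = (-671769 + (724920 - (-3)*1024)) + 645837 = (-671769 + (724920 - 1*(-3072))) + 645837 = (-671769 + (724920 + 3072)) + 645837 = (-671769 + 727992) + 645837 = 56223 + 645837 = 702060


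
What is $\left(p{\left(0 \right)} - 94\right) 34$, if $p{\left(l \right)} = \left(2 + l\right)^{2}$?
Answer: $-3060$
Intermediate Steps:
$\left(p{\left(0 \right)} - 94\right) 34 = \left(\left(2 + 0\right)^{2} - 94\right) 34 = \left(2^{2} - 94\right) 34 = \left(4 - 94\right) 34 = \left(-90\right) 34 = -3060$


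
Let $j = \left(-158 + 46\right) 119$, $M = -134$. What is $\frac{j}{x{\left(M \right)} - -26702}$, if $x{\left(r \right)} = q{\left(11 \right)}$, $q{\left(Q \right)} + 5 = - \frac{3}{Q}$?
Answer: $- \frac{1309}{2622} \approx -0.49924$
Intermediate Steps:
$q{\left(Q \right)} = -5 - \frac{3}{Q}$
$j = -13328$ ($j = \left(-112\right) 119 = -13328$)
$x{\left(r \right)} = - \frac{58}{11}$ ($x{\left(r \right)} = -5 - \frac{3}{11} = - \frac{58}{11}$)
$\frac{j}{x{\left(M \right)} - -26702} = - \frac{13328}{- \frac{58}{11} - -26702} = - \frac{13328}{- \frac{58}{11} + 26702} = - \frac{13328}{\frac{293664}{11}} = \left(-13328\right) \frac{11}{293664} = - \frac{1309}{2622}$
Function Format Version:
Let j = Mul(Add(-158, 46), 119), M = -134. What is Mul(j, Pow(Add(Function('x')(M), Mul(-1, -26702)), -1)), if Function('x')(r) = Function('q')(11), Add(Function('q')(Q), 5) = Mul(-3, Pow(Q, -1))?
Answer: Rational(-1309, 2622) ≈ -0.49924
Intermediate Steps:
Function('q')(Q) = Add(-5, Mul(-3, Pow(Q, -1)))
j = -13328 (j = Mul(-112, 119) = -13328)
Function('x')(r) = Rational(-58, 11) (Function('x')(r) = Add(-5, Mul(-3, Pow(11, -1))) = Add(-5, Mul(-3, Rational(1, 11))) = Add(-5, Rational(-3, 11)) = Rational(-58, 11))
Mul(j, Pow(Add(Function('x')(M), Mul(-1, -26702)), -1)) = Mul(-13328, Pow(Add(Rational(-58, 11), Mul(-1, -26702)), -1)) = Mul(-13328, Pow(Add(Rational(-58, 11), 26702), -1)) = Mul(-13328, Pow(Rational(293664, 11), -1)) = Mul(-13328, Rational(11, 293664)) = Rational(-1309, 2622)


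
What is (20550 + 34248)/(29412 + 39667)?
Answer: 54798/69079 ≈ 0.79327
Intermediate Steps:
(20550 + 34248)/(29412 + 39667) = 54798/69079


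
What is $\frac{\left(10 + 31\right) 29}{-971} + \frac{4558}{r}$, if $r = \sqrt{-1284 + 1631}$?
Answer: $- \frac{1189}{971} + \frac{4558 \sqrt{347}}{347} \approx 243.46$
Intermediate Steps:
$r = \sqrt{347} \approx 18.628$
$\frac{\left(10 + 31\right) 29}{-971} + \frac{4558}{r} = \frac{\left(10 + 31\right) 29}{-971} + \frac{4558}{\sqrt{347}} = 41 \cdot 29 \left(- \frac{1}{971}\right) + 4558 \frac{\sqrt{347}}{347} = 1189 \left(- \frac{1}{971}\right) + \frac{4558 \sqrt{347}}{347} = - \frac{1189}{971} + \frac{4558 \sqrt{347}}{347}$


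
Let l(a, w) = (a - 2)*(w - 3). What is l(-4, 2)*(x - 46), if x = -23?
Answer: -414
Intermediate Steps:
l(a, w) = (-3 + w)*(-2 + a) (l(a, w) = (-2 + a)*(-3 + w) = (-3 + w)*(-2 + a))
l(-4, 2)*(x - 46) = (6 - 3*(-4) - 2*2 - 4*2)*(-23 - 46) = (6 + 12 - 4 - 8)*(-69) = 6*(-69) = -414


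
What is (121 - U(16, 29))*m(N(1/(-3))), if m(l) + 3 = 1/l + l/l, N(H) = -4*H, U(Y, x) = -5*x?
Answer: -665/2 ≈ -332.50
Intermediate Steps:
m(l) = -2 + 1/l (m(l) = -3 + (1/l + l/l) = -3 + (1/l + 1) = -3 + (1 + 1/l) = -2 + 1/l)
(121 - U(16, 29))*m(N(1/(-3))) = (121 - (-5)*29)*(-2 + 1/(-4/(-3))) = (121 - 1*(-145))*(-2 + 1/(-4*(-⅓))) = (121 + 145)*(-2 + 1/(4/3)) = 266*(-2 + ¾) = 266*(-5/4) = -665/2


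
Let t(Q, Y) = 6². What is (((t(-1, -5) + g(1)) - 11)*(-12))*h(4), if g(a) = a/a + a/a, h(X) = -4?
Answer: 1296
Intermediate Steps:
t(Q, Y) = 36
g(a) = 2 (g(a) = 1 + 1 = 2)
(((t(-1, -5) + g(1)) - 11)*(-12))*h(4) = (((36 + 2) - 11)*(-12))*(-4) = ((38 - 11)*(-12))*(-4) = (27*(-12))*(-4) = -324*(-4) = 1296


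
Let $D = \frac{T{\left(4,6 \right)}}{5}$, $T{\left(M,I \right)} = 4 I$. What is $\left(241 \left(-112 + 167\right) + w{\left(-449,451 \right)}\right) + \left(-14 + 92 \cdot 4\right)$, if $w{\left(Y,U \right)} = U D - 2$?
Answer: $\frac{78859}{5} \approx 15772.0$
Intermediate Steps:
$D = \frac{24}{5}$ ($D = \frac{4 \cdot 6}{5} = 24 \cdot \frac{1}{5} = \frac{24}{5} \approx 4.8$)
$w{\left(Y,U \right)} = -2 + \frac{24 U}{5}$ ($w{\left(Y,U \right)} = U \frac{24}{5} - 2 = \frac{24 U}{5} - 2 = -2 + \frac{24 U}{5}$)
$\left(241 \left(-112 + 167\right) + w{\left(-449,451 \right)}\right) + \left(-14 + 92 \cdot 4\right) = \left(241 \left(-112 + 167\right) + \left(-2 + \frac{24}{5} \cdot 451\right)\right) + \left(-14 + 92 \cdot 4\right) = \left(241 \cdot 55 + \left(-2 + \frac{10824}{5}\right)\right) + \left(-14 + 368\right) = \left(13255 + \frac{10814}{5}\right) + 354 = \frac{77089}{5} + 354 = \frac{78859}{5}$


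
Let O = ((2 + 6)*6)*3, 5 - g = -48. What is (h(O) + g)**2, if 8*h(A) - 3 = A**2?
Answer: 447872569/64 ≈ 6.9980e+6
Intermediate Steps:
g = 53 (g = 5 - 1*(-48) = 5 + 48 = 53)
O = 144 (O = (8*6)*3 = 48*3 = 144)
h(A) = 3/8 + A**2/8
(h(O) + g)**2 = ((3/8 + (1/8)*144**2) + 53)**2 = ((3/8 + (1/8)*20736) + 53)**2 = ((3/8 + 2592) + 53)**2 = (20739/8 + 53)**2 = (21163/8)**2 = 447872569/64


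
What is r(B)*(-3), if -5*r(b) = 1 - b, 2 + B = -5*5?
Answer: 84/5 ≈ 16.800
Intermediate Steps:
B = -27 (B = -2 - 5*5 = -2 - 25 = -27)
r(b) = -⅕ + b/5 (r(b) = -(1 - b)/5 = -⅕ + b/5)
r(B)*(-3) = (-⅕ + (⅕)*(-27))*(-3) = (-⅕ - 27/5)*(-3) = -28/5*(-3) = 84/5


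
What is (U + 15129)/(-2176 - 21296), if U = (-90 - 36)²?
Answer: -3445/2608 ≈ -1.3209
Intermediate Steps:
U = 15876 (U = (-126)² = 15876)
(U + 15129)/(-2176 - 21296) = (15876 + 15129)/(-2176 - 21296) = 31005/(-23472) = 31005*(-1/23472) = -3445/2608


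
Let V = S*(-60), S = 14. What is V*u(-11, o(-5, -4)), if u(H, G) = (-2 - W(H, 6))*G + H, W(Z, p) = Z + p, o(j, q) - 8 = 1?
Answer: -13440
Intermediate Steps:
o(j, q) = 9 (o(j, q) = 8 + 1 = 9)
u(H, G) = H + G*(-8 - H) (u(H, G) = (-2 - (H + 6))*G + H = (-2 - (6 + H))*G + H = (-2 + (-6 - H))*G + H = (-8 - H)*G + H = G*(-8 - H) + H = H + G*(-8 - H))
V = -840 (V = 14*(-60) = -840)
V*u(-11, o(-5, -4)) = -840*(-11 - 8*9 - 1*9*(-11)) = -840*(-11 - 72 + 99) = -840*16 = -13440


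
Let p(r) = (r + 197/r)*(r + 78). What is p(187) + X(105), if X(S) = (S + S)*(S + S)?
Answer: 17565690/187 ≈ 93934.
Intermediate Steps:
X(S) = 4*S² (X(S) = (2*S)*(2*S) = 4*S²)
p(r) = (78 + r)*(r + 197/r) (p(r) = (r + 197/r)*(78 + r) = (78 + r)*(r + 197/r))
p(187) + X(105) = (197 + 187² + 78*187 + 15366/187) + 4*105² = (197 + 34969 + 14586 + 15366*(1/187)) + 4*11025 = (197 + 34969 + 14586 + 15366/187) + 44100 = 9318990/187 + 44100 = 17565690/187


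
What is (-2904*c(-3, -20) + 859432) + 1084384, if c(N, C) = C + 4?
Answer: 1990280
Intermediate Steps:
c(N, C) = 4 + C
(-2904*c(-3, -20) + 859432) + 1084384 = (-2904*(4 - 20) + 859432) + 1084384 = (-2904*(-16) + 859432) + 1084384 = (46464 + 859432) + 1084384 = 905896 + 1084384 = 1990280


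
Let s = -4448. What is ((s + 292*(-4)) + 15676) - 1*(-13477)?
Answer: 23537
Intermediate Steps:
((s + 292*(-4)) + 15676) - 1*(-13477) = ((-4448 + 292*(-4)) + 15676) - 1*(-13477) = ((-4448 - 1168) + 15676) + 13477 = (-5616 + 15676) + 13477 = 10060 + 13477 = 23537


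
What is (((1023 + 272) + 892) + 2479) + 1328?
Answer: 5994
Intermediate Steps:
(((1023 + 272) + 892) + 2479) + 1328 = ((1295 + 892) + 2479) + 1328 = (2187 + 2479) + 1328 = 4666 + 1328 = 5994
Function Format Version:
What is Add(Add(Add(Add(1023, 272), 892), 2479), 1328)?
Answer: 5994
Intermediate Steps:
Add(Add(Add(Add(1023, 272), 892), 2479), 1328) = Add(Add(Add(1295, 892), 2479), 1328) = Add(Add(2187, 2479), 1328) = Add(4666, 1328) = 5994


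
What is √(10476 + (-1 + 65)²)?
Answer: 2*√3643 ≈ 120.71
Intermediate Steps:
√(10476 + (-1 + 65)²) = √(10476 + 64²) = √(10476 + 4096) = √14572 = 2*√3643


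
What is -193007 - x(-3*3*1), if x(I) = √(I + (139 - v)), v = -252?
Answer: -193007 - √382 ≈ -1.9303e+5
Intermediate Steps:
x(I) = √(391 + I) (x(I) = √(I + (139 - 1*(-252))) = √(I + (139 + 252)) = √(I + 391) = √(391 + I))
-193007 - x(-3*3*1) = -193007 - √(391 - 3*3*1) = -193007 - √(391 - 9*1) = -193007 - √(391 - 9) = -193007 - √382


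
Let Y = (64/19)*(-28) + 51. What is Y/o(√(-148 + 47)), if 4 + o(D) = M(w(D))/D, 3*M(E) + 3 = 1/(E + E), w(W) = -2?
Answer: 47878848/4424587 + 128388*I*√101/4424587 ≈ 10.821 + 0.29162*I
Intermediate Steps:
M(E) = -1 + 1/(6*E) (M(E) = -1 + 1/(3*(E + E)) = -1 + 1/(3*((2*E))) = -1 + (1/(2*E))/3 = -1 + 1/(6*E))
Y = -823/19 (Y = (64*(1/19))*(-28) + 51 = (64/19)*(-28) + 51 = -1792/19 + 51 = -823/19 ≈ -43.316)
o(D) = -4 - 13/(12*D) (o(D) = -4 + ((⅙ - 1*(-2))/(-2))/D = -4 + (-(⅙ + 2)/2)/D = -4 + (-½*13/6)/D = -4 - 13/(12*D))
Y/o(√(-148 + 47)) = -823/(19*(-4 - 13/(12*√(-148 + 47)))) = -823/(19*(-4 - 13*(-I*√101/101)/12)) = -823/(19*(-4 - (-13)*I*√101/1212)) = -823/(19*(-4 + 13*I*√101/1212))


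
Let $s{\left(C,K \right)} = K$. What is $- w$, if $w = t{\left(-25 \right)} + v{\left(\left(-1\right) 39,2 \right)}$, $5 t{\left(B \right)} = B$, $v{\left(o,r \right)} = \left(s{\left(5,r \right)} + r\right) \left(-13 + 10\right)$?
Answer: $17$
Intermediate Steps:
$v{\left(o,r \right)} = - 6 r$ ($v{\left(o,r \right)} = \left(r + r\right) \left(-13 + 10\right) = 2 r \left(-3\right) = - 6 r$)
$t{\left(B \right)} = \frac{B}{5}$
$w = -17$ ($w = \frac{1}{5} \left(-25\right) - 12 = -5 - 12 = -17$)
$- w = \left(-1\right) \left(-17\right) = 17$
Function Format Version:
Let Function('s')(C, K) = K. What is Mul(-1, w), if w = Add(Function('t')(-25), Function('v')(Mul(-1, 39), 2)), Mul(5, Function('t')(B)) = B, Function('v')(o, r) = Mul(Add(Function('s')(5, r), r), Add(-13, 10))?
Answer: 17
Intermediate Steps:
Function('v')(o, r) = Mul(-6, r) (Function('v')(o, r) = Mul(Add(r, r), Add(-13, 10)) = Mul(Mul(2, r), -3) = Mul(-6, r))
Function('t')(B) = Mul(Rational(1, 5), B)
w = -17 (w = Add(Mul(Rational(1, 5), -25), Mul(-6, 2)) = Add(-5, -12) = -17)
Mul(-1, w) = Mul(-1, -17) = 17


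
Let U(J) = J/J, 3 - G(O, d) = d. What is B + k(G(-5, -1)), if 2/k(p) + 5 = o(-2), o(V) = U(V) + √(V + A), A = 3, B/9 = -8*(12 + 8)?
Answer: -4322/3 ≈ -1440.7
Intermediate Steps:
B = -1440 (B = 9*(-8*(12 + 8)) = 9*(-8*20) = 9*(-160) = -1440)
G(O, d) = 3 - d
U(J) = 1
o(V) = 1 + √(3 + V) (o(V) = 1 + √(V + 3) = 1 + √(3 + V))
k(p) = -⅔ (k(p) = 2/(-5 + (1 + √(3 - 2))) = 2/(-5 + (1 + √1)) = 2/(-5 + (1 + 1)) = 2/(-5 + 2) = 2/(-3) = 2*(-⅓) = -⅔)
B + k(G(-5, -1)) = -1440 - ⅔ = -4322/3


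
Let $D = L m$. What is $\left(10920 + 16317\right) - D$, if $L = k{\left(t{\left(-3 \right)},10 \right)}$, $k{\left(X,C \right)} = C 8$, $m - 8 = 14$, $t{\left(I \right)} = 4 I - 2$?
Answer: $25477$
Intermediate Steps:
$t{\left(I \right)} = -2 + 4 I$
$m = 22$ ($m = 8 + 14 = 22$)
$k{\left(X,C \right)} = 8 C$
$L = 80$ ($L = 8 \cdot 10 = 80$)
$D = 1760$ ($D = 80 \cdot 22 = 1760$)
$\left(10920 + 16317\right) - D = \left(10920 + 16317\right) - 1760 = 27237 - 1760 = 25477$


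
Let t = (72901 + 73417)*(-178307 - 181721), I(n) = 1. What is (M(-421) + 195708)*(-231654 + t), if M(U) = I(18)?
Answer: -10309716944077622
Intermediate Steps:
M(U) = 1
t = -52678576904 (t = 146318*(-360028) = -52678576904)
(M(-421) + 195708)*(-231654 + t) = (1 + 195708)*(-231654 - 52678576904) = 195709*(-52678808558) = -10309716944077622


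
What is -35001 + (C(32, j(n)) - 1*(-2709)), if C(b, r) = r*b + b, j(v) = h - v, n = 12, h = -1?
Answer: -32676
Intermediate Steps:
j(v) = -1 - v
C(b, r) = b + b*r (C(b, r) = b*r + b = b + b*r)
-35001 + (C(32, j(n)) - 1*(-2709)) = -35001 + (32*(1 + (-1 - 1*12)) - 1*(-2709)) = -35001 + (32*(1 + (-1 - 12)) + 2709) = -35001 + (32*(1 - 13) + 2709) = -35001 + (32*(-12) + 2709) = -35001 + (-384 + 2709) = -35001 + 2325 = -32676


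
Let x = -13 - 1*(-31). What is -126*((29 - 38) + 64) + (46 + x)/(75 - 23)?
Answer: -90074/13 ≈ -6928.8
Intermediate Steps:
x = 18 (x = -13 + 31 = 18)
-126*((29 - 38) + 64) + (46 + x)/(75 - 23) = -126*((29 - 38) + 64) + (46 + 18)/(75 - 23) = -126*(-9 + 64) + 64/52 = -126*55 + 64*(1/52) = -6930 + 16/13 = -90074/13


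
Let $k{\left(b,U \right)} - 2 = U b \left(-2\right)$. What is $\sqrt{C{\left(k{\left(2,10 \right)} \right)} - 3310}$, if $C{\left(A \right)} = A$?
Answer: $6 i \sqrt{93} \approx 57.862 i$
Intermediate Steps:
$k{\left(b,U \right)} = 2 - 2 U b$ ($k{\left(b,U \right)} = 2 + U b \left(-2\right) = 2 - 2 U b$)
$\sqrt{C{\left(k{\left(2,10 \right)} \right)} - 3310} = \sqrt{\left(2 - 20 \cdot 2\right) - 3310} = \sqrt{\left(2 - 40\right) - 3310} = \sqrt{-38 - 3310} = \sqrt{-3348} = 6 i \sqrt{93}$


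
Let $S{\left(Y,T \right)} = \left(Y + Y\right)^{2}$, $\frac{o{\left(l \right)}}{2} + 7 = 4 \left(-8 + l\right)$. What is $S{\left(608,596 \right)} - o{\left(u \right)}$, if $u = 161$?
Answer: $1477446$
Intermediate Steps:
$o{\left(l \right)} = -78 + 8 l$ ($o{\left(l \right)} = -14 + 2 \cdot 4 \left(-8 + l\right) = -14 + 2 \left(-32 + 4 l\right) = -14 + \left(-64 + 8 l\right) = -78 + 8 l$)
$S{\left(Y,T \right)} = 4 Y^{2}$ ($S{\left(Y,T \right)} = \left(2 Y\right)^{2} = 4 Y^{2}$)
$S{\left(608,596 \right)} - o{\left(u \right)} = 4 \cdot 608^{2} - \left(-78 + 8 \cdot 161\right) = 4 \cdot 369664 - \left(-78 + 1288\right) = 1478656 - 1210 = 1477446$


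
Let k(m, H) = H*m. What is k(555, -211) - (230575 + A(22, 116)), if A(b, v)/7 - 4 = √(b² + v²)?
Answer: -347708 - 14*√3485 ≈ -3.4853e+5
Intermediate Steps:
A(b, v) = 28 + 7*√(b² + v²)
k(555, -211) - (230575 + A(22, 116)) = -211*555 - (230575 + (28 + 7*√(22² + 116²))) = -117105 - (230575 + (28 + 7*√(484 + 13456))) = -117105 - (230575 + (28 + 7*√13940)) = -117105 - (230575 + (28 + 7*(2*√3485))) = -117105 - (230575 + (28 + 14*√3485)) = -117105 - (230603 + 14*√3485) = -117105 + (-230603 - 14*√3485) = -347708 - 14*√3485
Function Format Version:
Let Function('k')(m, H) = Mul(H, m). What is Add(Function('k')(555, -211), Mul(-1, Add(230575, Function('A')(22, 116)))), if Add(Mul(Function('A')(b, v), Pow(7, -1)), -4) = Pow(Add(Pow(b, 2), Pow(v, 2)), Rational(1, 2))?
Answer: Add(-347708, Mul(-14, Pow(3485, Rational(1, 2)))) ≈ -3.4853e+5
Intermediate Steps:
Function('A')(b, v) = Add(28, Mul(7, Pow(Add(Pow(b, 2), Pow(v, 2)), Rational(1, 2))))
Add(Function('k')(555, -211), Mul(-1, Add(230575, Function('A')(22, 116)))) = Add(Mul(-211, 555), Mul(-1, Add(230575, Add(28, Mul(7, Pow(Add(Pow(22, 2), Pow(116, 2)), Rational(1, 2))))))) = Add(-117105, Mul(-1, Add(230575, Add(28, Mul(7, Pow(Add(484, 13456), Rational(1, 2))))))) = Add(-117105, Mul(-1, Add(230575, Add(28, Mul(7, Pow(13940, Rational(1, 2))))))) = Add(-117105, Mul(-1, Add(230575, Add(28, Mul(7, Mul(2, Pow(3485, Rational(1, 2)))))))) = Add(-117105, Mul(-1, Add(230575, Add(28, Mul(14, Pow(3485, Rational(1, 2))))))) = Add(-117105, Mul(-1, Add(230603, Mul(14, Pow(3485, Rational(1, 2)))))) = Add(-117105, Add(-230603, Mul(-14, Pow(3485, Rational(1, 2))))) = Add(-347708, Mul(-14, Pow(3485, Rational(1, 2))))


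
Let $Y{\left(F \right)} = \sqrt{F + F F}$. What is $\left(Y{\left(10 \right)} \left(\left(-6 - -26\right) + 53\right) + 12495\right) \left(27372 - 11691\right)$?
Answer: $195934095 + 1144713 \sqrt{110} \approx 2.0794 \cdot 10^{8}$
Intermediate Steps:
$Y{\left(F \right)} = \sqrt{F + F^{2}}$
$\left(Y{\left(10 \right)} \left(\left(-6 - -26\right) + 53\right) + 12495\right) \left(27372 - 11691\right) = \left(\sqrt{10 \left(1 + 10\right)} \left(\left(-6 - -26\right) + 53\right) + 12495\right) \left(27372 - 11691\right) = \left(\sqrt{10 \cdot 11} \left(\left(-6 + 26\right) + 53\right) + 12495\right) 15681 = \left(\sqrt{110} \left(20 + 53\right) + 12495\right) 15681 = \left(\sqrt{110} \cdot 73 + 12495\right) 15681 = \left(73 \sqrt{110} + 12495\right) 15681 = \left(12495 + 73 \sqrt{110}\right) 15681 = 195934095 + 1144713 \sqrt{110}$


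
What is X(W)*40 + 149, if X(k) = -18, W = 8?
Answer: -571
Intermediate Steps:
X(W)*40 + 149 = -18*40 + 149 = -720 + 149 = -571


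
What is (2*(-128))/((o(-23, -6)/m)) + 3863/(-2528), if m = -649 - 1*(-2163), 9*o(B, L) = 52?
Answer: -2204628011/32864 ≈ -67083.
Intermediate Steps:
o(B, L) = 52/9 (o(B, L) = (⅑)*52 = 52/9)
m = 1514 (m = -649 + 2163 = 1514)
(2*(-128))/((o(-23, -6)/m)) + 3863/(-2528) = (2*(-128))/(((52/9)/1514)) + 3863/(-2528) = -256/((52/9)*(1/1514)) + 3863*(-1/2528) = -256/26/6813 - 3863/2528 = -256*6813/26 - 3863/2528 = -872064/13 - 3863/2528 = -2204628011/32864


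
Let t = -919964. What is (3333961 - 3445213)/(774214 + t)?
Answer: 55626/72875 ≈ 0.76331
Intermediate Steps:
(3333961 - 3445213)/(774214 + t) = (3333961 - 3445213)/(774214 - 919964) = -111252/(-145750) = -111252*(-1/145750) = 55626/72875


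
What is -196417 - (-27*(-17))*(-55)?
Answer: -171172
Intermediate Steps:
-196417 - (-27*(-17))*(-55) = -196417 - 459*(-55) = -196417 - 1*(-25245) = -196417 + 25245 = -171172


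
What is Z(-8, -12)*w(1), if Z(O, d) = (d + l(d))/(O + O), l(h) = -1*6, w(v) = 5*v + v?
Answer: 27/4 ≈ 6.7500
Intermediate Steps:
w(v) = 6*v
l(h) = -6
Z(O, d) = (-6 + d)/(2*O) (Z(O, d) = (d - 6)/(O + O) = (-6 + d)/((2*O)) = (-6 + d)*(1/(2*O)) = (-6 + d)/(2*O))
Z(-8, -12)*w(1) = ((½)*(-6 - 12)/(-8))*(6*1) = ((½)*(-⅛)*(-18))*6 = (9/8)*6 = 27/4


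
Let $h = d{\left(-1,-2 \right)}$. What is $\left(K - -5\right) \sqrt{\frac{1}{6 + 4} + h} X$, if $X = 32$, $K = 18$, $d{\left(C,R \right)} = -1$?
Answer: $\frac{1104 i \sqrt{10}}{5} \approx 698.23 i$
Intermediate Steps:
$h = -1$
$\left(K - -5\right) \sqrt{\frac{1}{6 + 4} + h} X = \left(18 - -5\right) \sqrt{\frac{1}{6 + 4} - 1} \cdot 32 = \left(18 + 5\right) \sqrt{\frac{1}{10} - 1} \cdot 32 = 23 \sqrt{\frac{1}{10} - 1} \cdot 32 = 23 \sqrt{- \frac{9}{10}} \cdot 32 = 23 \frac{3 i \sqrt{10}}{10} \cdot 32 = \frac{69 i \sqrt{10}}{10} \cdot 32 = \frac{1104 i \sqrt{10}}{5}$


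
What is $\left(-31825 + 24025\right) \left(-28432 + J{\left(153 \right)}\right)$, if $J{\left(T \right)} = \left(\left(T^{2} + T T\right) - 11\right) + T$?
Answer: $-144518400$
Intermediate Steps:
$J{\left(T \right)} = -11 + T + 2 T^{2}$ ($J{\left(T \right)} = \left(\left(T^{2} + T^{2}\right) - 11\right) + T = \left(2 T^{2} - 11\right) + T = \left(-11 + 2 T^{2}\right) + T = -11 + T + 2 T^{2}$)
$\left(-31825 + 24025\right) \left(-28432 + J{\left(153 \right)}\right) = \left(-31825 + 24025\right) \left(-28432 + \left(-11 + 153 + 2 \cdot 153^{2}\right)\right) = - 7800 \left(-28432 + \left(-11 + 153 + 2 \cdot 23409\right)\right) = - 7800 \left(-28432 + \left(-11 + 153 + 46818\right)\right) = - 7800 \left(-28432 + 46960\right) = \left(-7800\right) 18528 = -144518400$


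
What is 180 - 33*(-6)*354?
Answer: 70272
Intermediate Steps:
180 - 33*(-6)*354 = 180 + 198*354 = 180 + 70092 = 70272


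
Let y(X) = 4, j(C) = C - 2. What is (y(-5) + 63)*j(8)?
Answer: 402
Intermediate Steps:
j(C) = -2 + C
(y(-5) + 63)*j(8) = (4 + 63)*(-2 + 8) = 67*6 = 402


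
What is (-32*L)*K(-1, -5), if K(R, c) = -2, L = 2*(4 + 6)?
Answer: 1280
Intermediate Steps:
L = 20 (L = 2*10 = 20)
(-32*L)*K(-1, -5) = -32*20*(-2) = -640*(-2) = 1280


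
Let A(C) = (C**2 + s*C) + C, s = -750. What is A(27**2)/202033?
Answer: -14580/202033 ≈ -0.072166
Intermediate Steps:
A(C) = C**2 - 749*C (A(C) = (C**2 - 750*C) + C = C**2 - 749*C)
A(27**2)/202033 = (27**2*(-749 + 27**2))/202033 = (729*(-749 + 729))*(1/202033) = (729*(-20))*(1/202033) = -14580*1/202033 = -14580/202033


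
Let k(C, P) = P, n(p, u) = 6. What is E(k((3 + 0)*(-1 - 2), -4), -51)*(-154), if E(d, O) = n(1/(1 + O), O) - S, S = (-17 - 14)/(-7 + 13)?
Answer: -5159/3 ≈ -1719.7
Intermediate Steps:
S = -31/6 ≈ -5.1667
E(d, O) = 67/6 (E(d, O) = 6 - 1*(-31/6) = 6 + 31/6 = 67/6)
E(k((3 + 0)*(-1 - 2), -4), -51)*(-154) = (67/6)*(-154) = -5159/3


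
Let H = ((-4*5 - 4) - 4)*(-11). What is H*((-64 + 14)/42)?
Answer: -1100/3 ≈ -366.67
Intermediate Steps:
H = 308 (H = ((-20 - 4) - 4)*(-11) = (-24 - 4)*(-11) = -28*(-11) = 308)
H*((-64 + 14)/42) = 308*((-64 + 14)/42) = 308*(-50*1/42) = 308*(-25/21) = -1100/3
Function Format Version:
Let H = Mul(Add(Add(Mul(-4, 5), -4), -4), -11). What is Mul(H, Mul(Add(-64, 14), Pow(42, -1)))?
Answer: Rational(-1100, 3) ≈ -366.67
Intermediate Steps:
H = 308 (H = Mul(Add(Add(-20, -4), -4), -11) = Mul(Add(-24, -4), -11) = Mul(-28, -11) = 308)
Mul(H, Mul(Add(-64, 14), Pow(42, -1))) = Mul(308, Mul(Add(-64, 14), Pow(42, -1))) = Mul(308, Mul(-50, Rational(1, 42))) = Mul(308, Rational(-25, 21)) = Rational(-1100, 3)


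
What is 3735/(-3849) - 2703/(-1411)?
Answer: 100662/106489 ≈ 0.94528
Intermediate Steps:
3735/(-3849) - 2703/(-1411) = 3735*(-1/3849) - 2703*(-1/1411) = -1245/1283 + 159/83 = 100662/106489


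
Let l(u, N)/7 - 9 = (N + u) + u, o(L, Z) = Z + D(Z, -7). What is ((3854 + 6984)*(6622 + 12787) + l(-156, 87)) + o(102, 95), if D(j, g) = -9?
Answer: 210353316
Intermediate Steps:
o(L, Z) = -9 + Z (o(L, Z) = Z - 9 = -9 + Z)
l(u, N) = 63 + 7*N + 14*u (l(u, N) = 63 + 7*((N + u) + u) = 63 + 7*(N + 2*u) = 63 + (7*N + 14*u) = 63 + 7*N + 14*u)
((3854 + 6984)*(6622 + 12787) + l(-156, 87)) + o(102, 95) = ((3854 + 6984)*(6622 + 12787) + (63 + 7*87 + 14*(-156))) + (-9 + 95) = (10838*19409 + (63 + 609 - 2184)) + 86 = (210354742 - 1512) + 86 = 210353230 + 86 = 210353316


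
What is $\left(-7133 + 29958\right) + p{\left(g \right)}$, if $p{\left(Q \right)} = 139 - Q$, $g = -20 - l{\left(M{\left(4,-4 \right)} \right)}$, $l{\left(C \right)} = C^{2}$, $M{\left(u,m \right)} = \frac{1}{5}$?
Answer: $\frac{574601}{25} \approx 22984.0$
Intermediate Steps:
$M{\left(u,m \right)} = \frac{1}{5}$
$g = - \frac{501}{25}$ ($g = -20 - \left(\frac{1}{5}\right)^{2} = -20 - \frac{1}{25} = - \frac{501}{25} \approx -20.04$)
$\left(-7133 + 29958\right) + p{\left(g \right)} = \left(-7133 + 29958\right) + \left(139 - - \frac{501}{25}\right) = 22825 + \left(139 + \frac{501}{25}\right) = 22825 + \frac{3976}{25} = \frac{574601}{25}$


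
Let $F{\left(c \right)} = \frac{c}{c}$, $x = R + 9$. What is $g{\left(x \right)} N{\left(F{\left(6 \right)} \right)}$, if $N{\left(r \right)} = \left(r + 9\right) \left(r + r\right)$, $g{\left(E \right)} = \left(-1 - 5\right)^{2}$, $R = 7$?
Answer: $720$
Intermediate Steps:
$x = 16$ ($x = 7 + 9 = 16$)
$g{\left(E \right)} = 36$ ($g{\left(E \right)} = \left(-6\right)^{2} = 36$)
$F{\left(c \right)} = 1$
$N{\left(r \right)} = 2 r \left(9 + r\right)$ ($N{\left(r \right)} = \left(9 + r\right) 2 r = 2 r \left(9 + r\right)$)
$g{\left(x \right)} N{\left(F{\left(6 \right)} \right)} = 36 \cdot 2 \cdot 1 \left(9 + 1\right) = 36 \cdot 2 \cdot 1 \cdot 10 = 36 \cdot 20 = 720$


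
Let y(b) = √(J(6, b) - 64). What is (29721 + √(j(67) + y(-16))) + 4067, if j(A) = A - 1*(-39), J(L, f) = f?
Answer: 33788 + √(106 + 4*I*√5) ≈ 33798.0 + 0.43399*I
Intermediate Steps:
j(A) = 39 + A (j(A) = A + 39 = 39 + A)
y(b) = √(-64 + b) (y(b) = √(b - 64) = √(-64 + b))
(29721 + √(j(67) + y(-16))) + 4067 = (29721 + √((39 + 67) + √(-64 - 16))) + 4067 = (29721 + √(106 + √(-80))) + 4067 = (29721 + √(106 + 4*I*√5)) + 4067 = 33788 + √(106 + 4*I*√5)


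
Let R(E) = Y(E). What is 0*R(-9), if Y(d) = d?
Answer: 0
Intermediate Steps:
R(E) = E
0*R(-9) = 0*(-9) = 0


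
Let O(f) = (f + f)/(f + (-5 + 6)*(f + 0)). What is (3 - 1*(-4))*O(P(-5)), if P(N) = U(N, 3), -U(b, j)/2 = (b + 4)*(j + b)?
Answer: 7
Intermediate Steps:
U(b, j) = -2*(4 + b)*(b + j) (U(b, j) = -2*(b + 4)*(j + b) = -2*(4 + b)*(b + j))
P(N) = -24 - 14*N - 2*N² (P(N) = -8*N - 8*3 - 2*N² - 2*N*3 = -8*N - 24 - 2*N² - 6*N = -24 - 14*N - 2*N²)
O(f) = 1 (O(f) = (2*f)/(f + 1*f) = (2*f)/(f + f) = (2*f)/((2*f)) = (2*f)*(1/(2*f)) = 1)
(3 - 1*(-4))*O(P(-5)) = (3 - 1*(-4))*1 = (3 + 4)*1 = 7*1 = 7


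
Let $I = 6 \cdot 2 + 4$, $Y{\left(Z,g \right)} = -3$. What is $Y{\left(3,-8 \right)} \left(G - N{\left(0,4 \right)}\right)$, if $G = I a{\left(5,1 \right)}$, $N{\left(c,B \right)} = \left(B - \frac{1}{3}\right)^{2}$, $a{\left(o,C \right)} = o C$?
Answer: $- \frac{599}{3} \approx -199.67$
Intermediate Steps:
$a{\left(o,C \right)} = C o$
$I = 16$ ($I = 12 + 4 = 16$)
$N{\left(c,B \right)} = \left(- \frac{1}{3} + B\right)^{2}$ ($N{\left(c,B \right)} = \left(B - \frac{1}{3}\right)^{2} = \left(- \frac{1}{3} + B\right)^{2}$)
$G = 80$ ($G = 16 \cdot 1 \cdot 5 = 16 \cdot 5 = 80$)
$Y{\left(3,-8 \right)} \left(G - N{\left(0,4 \right)}\right) = - 3 \left(80 - \frac{\left(-1 + 3 \cdot 4\right)^{2}}{9}\right) = - 3 \left(80 - \frac{\left(-1 + 12\right)^{2}}{9}\right) = - 3 \left(80 - \frac{11^{2}}{9}\right) = - 3 \left(80 - \frac{1}{9} \cdot 121\right) = - 3 \left(80 - \frac{121}{9}\right) = \left(-3\right) \frac{599}{9} = - \frac{599}{3}$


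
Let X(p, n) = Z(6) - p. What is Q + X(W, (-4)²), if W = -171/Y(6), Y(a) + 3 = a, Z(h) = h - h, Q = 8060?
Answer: 8117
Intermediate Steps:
Z(h) = 0
Y(a) = -3 + a
W = -57 (W = -171/(-3 + 6) = -171/3 = -171*⅓ = -57)
X(p, n) = -p (X(p, n) = 0 - p = -p)
Q + X(W, (-4)²) = 8060 - 1*(-57) = 8060 + 57 = 8117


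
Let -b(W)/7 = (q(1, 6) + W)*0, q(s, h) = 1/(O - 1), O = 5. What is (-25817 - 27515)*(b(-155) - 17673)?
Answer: 942536436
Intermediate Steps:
q(s, h) = ¼ (q(s, h) = 1/(5 - 1) = 1/4 = ¼)
b(W) = 0 (b(W) = -7*(¼ + W)*0 = -7*0 = 0)
(-25817 - 27515)*(b(-155) - 17673) = (-25817 - 27515)*(0 - 17673) = -53332*(-17673) = 942536436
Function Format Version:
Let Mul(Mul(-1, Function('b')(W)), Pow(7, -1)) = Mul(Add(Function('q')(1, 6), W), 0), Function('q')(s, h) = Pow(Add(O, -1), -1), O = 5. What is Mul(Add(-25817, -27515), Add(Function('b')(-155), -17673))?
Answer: 942536436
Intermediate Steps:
Function('q')(s, h) = Rational(1, 4) (Function('q')(s, h) = Pow(Add(5, -1), -1) = Pow(4, -1) = Rational(1, 4))
Function('b')(W) = 0 (Function('b')(W) = Mul(-7, Mul(Add(Rational(1, 4), W), 0)) = Mul(-7, 0) = 0)
Mul(Add(-25817, -27515), Add(Function('b')(-155), -17673)) = Mul(Add(-25817, -27515), Add(0, -17673)) = Mul(-53332, -17673) = 942536436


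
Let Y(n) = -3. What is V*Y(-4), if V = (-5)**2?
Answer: -75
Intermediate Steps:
V = 25
V*Y(-4) = 25*(-3) = -75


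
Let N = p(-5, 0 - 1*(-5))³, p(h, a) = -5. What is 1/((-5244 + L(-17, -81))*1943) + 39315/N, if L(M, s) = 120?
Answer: -78283493341/248898300 ≈ -314.52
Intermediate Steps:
N = -125 (N = (-5)³ = -125)
1/((-5244 + L(-17, -81))*1943) + 39315/N = 1/((-5244 + 120)*1943) + 39315/(-125) = (1/1943)/(-5124) + 39315*(-1/125) = -1/5124*1/1943 - 7863/25 = -1/9955932 - 7863/25 = -78283493341/248898300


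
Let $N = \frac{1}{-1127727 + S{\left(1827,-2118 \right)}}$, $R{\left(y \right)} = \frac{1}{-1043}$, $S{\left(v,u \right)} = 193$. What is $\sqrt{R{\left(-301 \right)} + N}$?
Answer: $\frac{i \sqrt{1327226823500074}}{1176017962} \approx 0.030978 i$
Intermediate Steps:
$R{\left(y \right)} = - \frac{1}{1043}$
$N = - \frac{1}{1127534}$ ($N = \frac{1}{-1127727 + 193} = \frac{1}{-1127534} = - \frac{1}{1127534} \approx -8.8689 \cdot 10^{-7}$)
$\sqrt{R{\left(-301 \right)} + N} = \sqrt{- \frac{1}{1043} - \frac{1}{1127534}} = \sqrt{- \frac{1128577}{1176017962}} = \frac{i \sqrt{1327226823500074}}{1176017962}$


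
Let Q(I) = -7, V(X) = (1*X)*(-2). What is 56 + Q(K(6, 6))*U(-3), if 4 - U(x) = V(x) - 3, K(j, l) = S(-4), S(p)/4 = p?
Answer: 49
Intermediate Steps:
S(p) = 4*p
K(j, l) = -16 (K(j, l) = 4*(-4) = -16)
V(X) = -2*X (V(X) = X*(-2) = -2*X)
U(x) = 7 + 2*x (U(x) = 4 - (-2*x - 3) = 4 - (-3 - 2*x) = 4 + (3 + 2*x) = 7 + 2*x)
56 + Q(K(6, 6))*U(-3) = 56 - 7*(7 + 2*(-3)) = 56 - 7*(7 - 6) = 56 - 7*1 = 56 - 7 = 49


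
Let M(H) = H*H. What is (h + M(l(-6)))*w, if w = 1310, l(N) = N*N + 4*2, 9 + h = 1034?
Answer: 3878910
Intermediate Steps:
h = 1025 (h = -9 + 1034 = 1025)
l(N) = 8 + N² (l(N) = N² + 8 = 8 + N²)
M(H) = H²
(h + M(l(-6)))*w = (1025 + (8 + (-6)²)²)*1310 = (1025 + (8 + 36)²)*1310 = (1025 + 44²)*1310 = (1025 + 1936)*1310 = 2961*1310 = 3878910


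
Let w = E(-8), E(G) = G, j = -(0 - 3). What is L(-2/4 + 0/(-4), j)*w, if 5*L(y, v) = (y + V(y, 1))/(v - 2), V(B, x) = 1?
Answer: -⅘ ≈ -0.80000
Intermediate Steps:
j = 3 (j = -1*(-3) = 3)
L(y, v) = (1 + y)/(5*(-2 + v)) (L(y, v) = ((y + 1)/(v - 2))/5 = ((1 + y)/(-2 + v))/5 = (1 + y)/(5*(-2 + v)))
w = -8
L(-2/4 + 0/(-4), j)*w = ((1 + (-2/4 + 0/(-4)))/(5*(-2 + 3)))*(-8) = ((⅕)*(1 + (-2*¼ + 0*(-¼)))/1)*(-8) = ((⅕)*1*(1 + (-½ + 0)))*(-8) = ((⅕)*1*(1 - ½))*(-8) = ((⅕)*1*(½))*(-8) = (⅒)*(-8) = -⅘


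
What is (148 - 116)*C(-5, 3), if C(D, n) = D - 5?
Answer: -320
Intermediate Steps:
C(D, n) = -5 + D
(148 - 116)*C(-5, 3) = (148 - 116)*(-5 - 5) = 32*(-10) = -320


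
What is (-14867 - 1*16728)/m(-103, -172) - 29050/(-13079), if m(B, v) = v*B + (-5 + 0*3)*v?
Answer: 126401795/242955504 ≈ 0.52027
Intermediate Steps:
m(B, v) = -5*v + B*v (m(B, v) = B*v + (-5 + 0)*v = B*v - 5*v = -5*v + B*v)
(-14867 - 1*16728)/m(-103, -172) - 29050/(-13079) = (-14867 - 1*16728)/((-172*(-5 - 103))) - 29050/(-13079) = (-14867 - 16728)/((-172*(-108))) - 29050*(-1/13079) = -31595/18576 + 29050/13079 = 126401795/242955504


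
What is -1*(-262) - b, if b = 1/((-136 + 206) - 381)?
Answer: 81483/311 ≈ 262.00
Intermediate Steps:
b = -1/311 (b = 1/(70 - 381) = 1/(-311) = -1/311 ≈ -0.0032154)
-1*(-262) - b = -1*(-262) - 1*(-1/311) = 262 + 1/311 = 81483/311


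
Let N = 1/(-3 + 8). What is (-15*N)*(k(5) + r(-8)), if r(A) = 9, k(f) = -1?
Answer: -24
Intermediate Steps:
N = ⅕ (N = 1/5 = ⅕ ≈ 0.20000)
(-15*N)*(k(5) + r(-8)) = (-15*⅕)*(-1 + 9) = -3*8 = -24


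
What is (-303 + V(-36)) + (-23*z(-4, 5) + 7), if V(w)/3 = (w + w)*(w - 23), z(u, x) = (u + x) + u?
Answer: 12517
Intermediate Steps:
z(u, x) = x + 2*u
V(w) = 6*w*(-23 + w) (V(w) = 3*((w + w)*(w - 23)) = 3*((2*w)*(-23 + w)) = 3*(2*w*(-23 + w)) = 6*w*(-23 + w))
(-303 + V(-36)) + (-23*z(-4, 5) + 7) = (-303 + 6*(-36)*(-23 - 36)) + (-23*(5 + 2*(-4)) + 7) = (-303 + 6*(-36)*(-59)) + (-23*(5 - 8) + 7) = (-303 + 12744) + (-23*(-3) + 7) = 12441 + (69 + 7) = 12441 + 76 = 12517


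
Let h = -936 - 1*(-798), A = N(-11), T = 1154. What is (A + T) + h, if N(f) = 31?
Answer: 1047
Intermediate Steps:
A = 31
h = -138 (h = -936 + 798 = -138)
(A + T) + h = (31 + 1154) - 138 = 1185 - 138 = 1047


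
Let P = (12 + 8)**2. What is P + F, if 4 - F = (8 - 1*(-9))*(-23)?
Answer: 795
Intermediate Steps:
P = 400 (P = 20**2 = 400)
F = 395 (F = 4 - (8 - 1*(-9))*(-23) = 4 - (8 + 9)*(-23) = 4 - 17*(-23) = 4 - 1*(-391) = 4 + 391 = 395)
P + F = 400 + 395 = 795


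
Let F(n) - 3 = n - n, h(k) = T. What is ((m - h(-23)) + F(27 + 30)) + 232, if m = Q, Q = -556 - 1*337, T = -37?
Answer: -621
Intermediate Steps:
Q = -893 (Q = -556 - 337 = -893)
m = -893
h(k) = -37
F(n) = 3 (F(n) = 3 + (n - n) = 3 + 0 = 3)
((m - h(-23)) + F(27 + 30)) + 232 = ((-893 - 1*(-37)) + 3) + 232 = ((-893 + 37) + 3) + 232 = (-856 + 3) + 232 = -853 + 232 = -621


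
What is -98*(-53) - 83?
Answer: 5111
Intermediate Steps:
-98*(-53) - 83 = 5194 - 83 = 5111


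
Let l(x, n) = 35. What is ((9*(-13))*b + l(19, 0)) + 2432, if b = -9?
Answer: 3520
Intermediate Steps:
((9*(-13))*b + l(19, 0)) + 2432 = ((9*(-13))*(-9) + 35) + 2432 = (-117*(-9) + 35) + 2432 = (1053 + 35) + 2432 = 1088 + 2432 = 3520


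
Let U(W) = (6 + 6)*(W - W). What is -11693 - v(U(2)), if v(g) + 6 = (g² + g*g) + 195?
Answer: -11882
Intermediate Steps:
U(W) = 0 (U(W) = 12*0 = 0)
v(g) = 189 + 2*g² (v(g) = -6 + ((g² + g*g) + 195) = -6 + ((g² + g²) + 195) = -6 + (2*g² + 195) = -6 + (195 + 2*g²) = 189 + 2*g²)
-11693 - v(U(2)) = -11693 - (189 + 2*0²) = -11693 - (189 + 2*0) = -11693 - (189 + 0) = -11693 - 1*189 = -11693 - 189 = -11882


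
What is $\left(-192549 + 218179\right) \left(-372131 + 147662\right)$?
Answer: $-5753140470$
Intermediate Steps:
$\left(-192549 + 218179\right) \left(-372131 + 147662\right) = 25630 \left(-224469\right) = -5753140470$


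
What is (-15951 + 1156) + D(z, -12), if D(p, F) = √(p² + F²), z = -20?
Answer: -14795 + 4*√34 ≈ -14772.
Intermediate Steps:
D(p, F) = √(F² + p²)
(-15951 + 1156) + D(z, -12) = (-15951 + 1156) + √((-12)² + (-20)²) = -14795 + √(144 + 400) = -14795 + √544 = -14795 + 4*√34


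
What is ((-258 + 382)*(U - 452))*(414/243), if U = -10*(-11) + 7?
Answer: -1910840/27 ≈ -70772.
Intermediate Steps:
U = 117 (U = 110 + 7 = 117)
((-258 + 382)*(U - 452))*(414/243) = ((-258 + 382)*(117 - 452))*(414/243) = (124*(-335))*(414*(1/243)) = -41540*46/27 = -1910840/27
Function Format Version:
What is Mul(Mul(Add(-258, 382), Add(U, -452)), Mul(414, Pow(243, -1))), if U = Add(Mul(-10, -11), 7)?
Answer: Rational(-1910840, 27) ≈ -70772.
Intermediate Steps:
U = 117 (U = Add(110, 7) = 117)
Mul(Mul(Add(-258, 382), Add(U, -452)), Mul(414, Pow(243, -1))) = Mul(Mul(Add(-258, 382), Add(117, -452)), Mul(414, Pow(243, -1))) = Mul(Mul(124, -335), Mul(414, Rational(1, 243))) = Mul(-41540, Rational(46, 27)) = Rational(-1910840, 27)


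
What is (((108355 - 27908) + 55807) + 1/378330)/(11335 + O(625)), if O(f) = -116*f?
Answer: -51548975821/23140554450 ≈ -2.2276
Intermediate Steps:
(((108355 - 27908) + 55807) + 1/378330)/(11335 + O(625)) = (((108355 - 27908) + 55807) + 1/378330)/(11335 - 116*625) = ((80447 + 55807) + 1/378330)/(11335 - 72500) = (136254 + 1/378330)/(-61165) = (51548975821/378330)*(-1/61165) = -51548975821/23140554450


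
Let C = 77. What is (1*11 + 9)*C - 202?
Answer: 1338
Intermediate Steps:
(1*11 + 9)*C - 202 = (1*11 + 9)*77 - 202 = (11 + 9)*77 - 202 = 20*77 - 202 = 1540 - 202 = 1338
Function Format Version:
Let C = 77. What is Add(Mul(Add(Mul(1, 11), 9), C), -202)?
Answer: 1338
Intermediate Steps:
Add(Mul(Add(Mul(1, 11), 9), C), -202) = Add(Mul(Add(Mul(1, 11), 9), 77), -202) = Add(Mul(Add(11, 9), 77), -202) = Add(Mul(20, 77), -202) = Add(1540, -202) = 1338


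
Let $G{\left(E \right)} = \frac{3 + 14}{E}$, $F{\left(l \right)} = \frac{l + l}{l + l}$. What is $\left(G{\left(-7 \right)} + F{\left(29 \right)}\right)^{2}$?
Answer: $\frac{100}{49} \approx 2.0408$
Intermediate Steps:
$F{\left(l \right)} = 1$ ($F{\left(l \right)} = \frac{2 l}{2 l} = 2 l \frac{1}{2 l} = 1$)
$G{\left(E \right)} = \frac{17}{E}$
$\left(G{\left(-7 \right)} + F{\left(29 \right)}\right)^{2} = \left(\frac{17}{-7} + 1\right)^{2} = \left(17 \left(- \frac{1}{7}\right) + 1\right)^{2} = \left(- \frac{17}{7} + 1\right)^{2} = \left(- \frac{10}{7}\right)^{2} = \frac{100}{49}$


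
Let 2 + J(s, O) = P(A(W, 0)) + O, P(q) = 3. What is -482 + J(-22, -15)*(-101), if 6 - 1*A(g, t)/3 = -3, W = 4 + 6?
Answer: 932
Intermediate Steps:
W = 10
A(g, t) = 27 (A(g, t) = 18 - 3*(-3) = 18 + 9 = 27)
J(s, O) = 1 + O (J(s, O) = -2 + (3 + O) = 1 + O)
-482 + J(-22, -15)*(-101) = -482 + (1 - 15)*(-101) = -482 - 14*(-101) = -482 + 1414 = 932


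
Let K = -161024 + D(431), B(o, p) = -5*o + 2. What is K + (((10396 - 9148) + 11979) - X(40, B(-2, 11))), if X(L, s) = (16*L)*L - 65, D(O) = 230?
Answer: -173102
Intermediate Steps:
B(o, p) = 2 - 5*o
X(L, s) = -65 + 16*L² (X(L, s) = 16*L² - 65 = -65 + 16*L²)
K = -160794 (K = -161024 + 230 = -160794)
K + (((10396 - 9148) + 11979) - X(40, B(-2, 11))) = -160794 + (((10396 - 9148) + 11979) - (-65 + 16*40²)) = -160794 + ((1248 + 11979) - (-65 + 16*1600)) = -160794 + (13227 - (-65 + 25600)) = -160794 + (13227 - 1*25535) = -160794 + (13227 - 25535) = -160794 - 12308 = -173102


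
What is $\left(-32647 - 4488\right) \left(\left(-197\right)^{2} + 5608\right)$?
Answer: $-1649425295$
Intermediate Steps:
$\left(-32647 - 4488\right) \left(\left(-197\right)^{2} + 5608\right) = - 37135 \left(38809 + 5608\right) = \left(-37135\right) 44417 = -1649425295$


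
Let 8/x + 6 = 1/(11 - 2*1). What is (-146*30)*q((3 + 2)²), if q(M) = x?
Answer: 315360/53 ≈ 5950.2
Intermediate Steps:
x = -72/53 (x = 8/(-6 + 1/(11 - 2*1)) = 8/(-6 + 1/(11 - 2)) = 8/(-6 + 1/9) = 8/(-6 + ⅑) = 8/(-53/9) = 8*(-9/53) = -72/53 ≈ -1.3585)
q(M) = -72/53
(-146*30)*q((3 + 2)²) = -146*30*(-72/53) = -4380*(-72/53) = 315360/53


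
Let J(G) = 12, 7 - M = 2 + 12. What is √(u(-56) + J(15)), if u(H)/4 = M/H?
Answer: 5*√2/2 ≈ 3.5355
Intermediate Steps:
M = -7 (M = 7 - (2 + 12) = 7 - 1*14 = 7 - 14 = -7)
u(H) = -28/H (u(H) = 4*(-7/H) = -28/H)
√(u(-56) + J(15)) = √(-28/(-56) + 12) = √(-28*(-1/56) + 12) = √(½ + 12) = √(25/2) = 5*√2/2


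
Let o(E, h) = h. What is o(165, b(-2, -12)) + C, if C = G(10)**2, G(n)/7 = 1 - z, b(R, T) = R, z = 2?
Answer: 47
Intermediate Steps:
G(n) = -7 (G(n) = 7*(1 - 1*2) = 7*(1 - 2) = 7*(-1) = -7)
C = 49 (C = (-7)**2 = 49)
o(165, b(-2, -12)) + C = -2 + 49 = 47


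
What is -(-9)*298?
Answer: 2682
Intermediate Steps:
-(-9)*298 = -1*(-2682) = 2682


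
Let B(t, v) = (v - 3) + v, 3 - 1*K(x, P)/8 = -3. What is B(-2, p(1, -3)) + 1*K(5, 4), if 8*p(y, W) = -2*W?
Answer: 93/2 ≈ 46.500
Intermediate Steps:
K(x, P) = 48 (K(x, P) = 24 - 8*(-3) = 24 + 24 = 48)
p(y, W) = -W/4 (p(y, W) = (-2*W)/8 = -W/4)
B(t, v) = -3 + 2*v (B(t, v) = (-3 + v) + v = -3 + 2*v)
B(-2, p(1, -3)) + 1*K(5, 4) = (-3 + 2*(-¼*(-3))) + 1*48 = (-3 + 2*(¾)) + 48 = (-3 + 3/2) + 48 = -3/2 + 48 = 93/2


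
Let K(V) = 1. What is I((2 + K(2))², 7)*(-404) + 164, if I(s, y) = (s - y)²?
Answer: -1452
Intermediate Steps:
I((2 + K(2))², 7)*(-404) + 164 = ((2 + 1)² - 1*7)²*(-404) + 164 = (3² - 7)²*(-404) + 164 = (9 - 7)²*(-404) + 164 = 2²*(-404) + 164 = 4*(-404) + 164 = -1616 + 164 = -1452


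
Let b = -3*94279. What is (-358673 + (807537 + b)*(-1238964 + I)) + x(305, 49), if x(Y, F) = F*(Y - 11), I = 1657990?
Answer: 219862597933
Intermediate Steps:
b = -282837
x(Y, F) = F*(-11 + Y)
(-358673 + (807537 + b)*(-1238964 + I)) + x(305, 49) = (-358673 + (807537 - 282837)*(-1238964 + 1657990)) + 49*(-11 + 305) = (-358673 + 524700*419026) + 49*294 = (-358673 + 219862942200) + 14406 = 219862583527 + 14406 = 219862597933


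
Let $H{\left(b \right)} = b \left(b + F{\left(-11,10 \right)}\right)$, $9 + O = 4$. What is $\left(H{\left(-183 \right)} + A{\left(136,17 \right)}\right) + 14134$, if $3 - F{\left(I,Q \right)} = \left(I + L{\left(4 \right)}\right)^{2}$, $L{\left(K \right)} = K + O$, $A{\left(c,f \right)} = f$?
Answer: $73443$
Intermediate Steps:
$O = -5$ ($O = -9 + 4 = -5$)
$L{\left(K \right)} = -5 + K$ ($L{\left(K \right)} = K - 5 = -5 + K$)
$F{\left(I,Q \right)} = 3 - \left(-1 + I\right)^{2}$ ($F{\left(I,Q \right)} = 3 - \left(I + \left(-5 + 4\right)\right)^{2} = 3 - \left(I - 1\right)^{2} = 3 - \left(-1 + I\right)^{2}$)
$H{\left(b \right)} = b \left(-141 + b\right)$ ($H{\left(b \right)} = b \left(b + \left(3 - \left(-1 - 11\right)^{2}\right)\right) = b \left(b + \left(3 - \left(-12\right)^{2}\right)\right) = b \left(b + \left(3 - 144\right)\right) = b \left(b - 141\right) = b \left(-141 + b\right)$)
$\left(H{\left(-183 \right)} + A{\left(136,17 \right)}\right) + 14134 = \left(- 183 \left(-141 - 183\right) + 17\right) + 14134 = \left(\left(-183\right) \left(-324\right) + 17\right) + 14134 = \left(59292 + 17\right) + 14134 = 59309 + 14134 = 73443$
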